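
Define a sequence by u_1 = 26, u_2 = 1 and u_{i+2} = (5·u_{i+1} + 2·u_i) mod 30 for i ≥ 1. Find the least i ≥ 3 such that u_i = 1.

17

Computing terms: u_1 = 26,  u_2 = 1,  u_3 = 27,  u_4 = 17,  u_5 = 19,  u_6 = 9,  u_7 = 23,  u_8 = 13,  u_9 = 21,  u_{10} = 11,  u_{11} = 7,  u_{12} = 27,  u_{13} = 29,  u_{14} = 19,  u_{15} = 3,  u_{16} = 23,  u_{17} = 1,  u_{18} = 21,  u_{19} = 17,  u_{20} = 7,  u_{21} = 9,  u_{22} = 29,  u_{23} = 13,  u_{24} = 3,  u_{25} = 11,  u_{26} = 1,  u_{27} = 27.
Since (u_{26}, u_{27}) = (u_2, u_3) = (1, 27) (two consecutive terms determine the rest), the sequence is eventually periodic: after a pre-period of length 1 it cycles with period 24.
The value 1 first appears (with i ≥ 3) at u_{17}.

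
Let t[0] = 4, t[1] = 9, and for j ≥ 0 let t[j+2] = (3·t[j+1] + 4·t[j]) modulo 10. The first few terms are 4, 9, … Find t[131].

Computing terms: t[0] = 4, t[1] = 9, t[2] = 3, t[3] = 5, t[4] = 7, t[5] = 1, t[6] = 1, t[7] = 7, t[8] = 5, t[9] = 3, t[10] = 9, t[11] = 9, t[12] = 3.
Since (t[11], t[12]) = (t[1], t[2]) = (9, 3) (two consecutive terms determine the rest), the sequence is eventually periodic: after a pre-period of length 1 it cycles with period 10.
For j ≥ 1, t[j] depends only on (j - 1) mod 10. (131 - 1) mod 10 = 0, so t[131] = t[1] = 9.

9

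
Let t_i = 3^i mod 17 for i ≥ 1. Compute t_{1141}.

5

t_1 = 3; t_2 = 9; t_3 = 10; t_4 = 13; t_5 = 5; t_6 = 15; t_7 = 11; t_8 = 16; t_9 = 14; t_{10} = 8; t_{11} = 7; t_{12} = 4; t_{13} = 12; t_{14} = 2; t_{15} = 6; t_{16} = 1; t_{17} = 3.
The sequence repeats with period 16.
So t_{1141} = t_{1 + ((1141-1) mod 16)} = t_5 = 5.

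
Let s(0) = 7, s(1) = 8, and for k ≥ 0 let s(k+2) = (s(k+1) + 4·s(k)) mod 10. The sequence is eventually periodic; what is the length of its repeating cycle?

s(0) = 7; s(1) = 8; s(2) = 6; s(3) = 8; s(4) = 2; s(5) = 4; s(6) = 2; s(7) = 8; s(8) = 6.
Since (s(7), s(8)) = (s(1), s(2)) = (8, 6) (two consecutive terms determine the rest), the sequence is eventually periodic: after a pre-period of length 1 it cycles with period 6.

6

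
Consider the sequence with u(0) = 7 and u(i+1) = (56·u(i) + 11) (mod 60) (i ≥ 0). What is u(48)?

Listing terms: u(0) = 7,  u(1) = 43,  u(2) = 19,  u(3) = 55,  u(4) = 31,  u(5) = 7.
Since u(5) = u(0) = 7, the sequence is periodic with period 5.
So u(48) = u(0 + ((48-0) mod 5)) = u(3) = 55.

55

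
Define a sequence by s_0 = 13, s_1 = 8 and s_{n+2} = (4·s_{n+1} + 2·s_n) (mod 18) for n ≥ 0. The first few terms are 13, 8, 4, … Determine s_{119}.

14

Listing terms: s_0 = 13,  s_1 = 8,  s_2 = 4,  s_3 = 14,  s_4 = 10,  s_5 = 14,  s_6 = 4,  s_7 = 8,  s_8 = 4.
Since (s_7, s_8) = (s_1, s_2) = (8, 4) (two consecutive terms determine the rest), the sequence is eventually periodic: after a pre-period of length 1 it cycles with period 6.
For n ≥ 1, s_n depends only on (n - 1) mod 6. (119 - 1) mod 6 = 4, so s_{119} = s_5 = 14.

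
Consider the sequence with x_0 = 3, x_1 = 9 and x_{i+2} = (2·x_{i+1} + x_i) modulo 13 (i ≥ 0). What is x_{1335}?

Computing terms: x_0 = 3, x_1 = 9, x_2 = 8, x_3 = 12, x_4 = 6, x_5 = 11, x_6 = 2, x_7 = 2, x_8 = 6, x_9 = 1, x_{10} = 8, x_{11} = 4, x_{12} = 3, x_{13} = 10, x_{14} = 10, x_{15} = 4, x_{16} = 5, x_{17} = 1, x_{18} = 7, x_{19} = 2, x_{20} = 11, x_{21} = 11, x_{22} = 7, x_{23} = 12, x_{24} = 5, x_{25} = 9, x_{26} = 10, x_{27} = 3, x_{28} = 3, x_{29} = 9.
The sequence repeats with period 28.
(1335 - 0) mod 28 = 19, so x_{1335} = x_{19} = 2.

2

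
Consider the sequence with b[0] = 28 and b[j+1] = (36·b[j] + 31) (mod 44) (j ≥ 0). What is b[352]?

35

We have b[0] = 28,  b[1] = 27,  b[2] = 35,  b[3] = 15,  b[4] = 43,  b[5] = 39,  b[6] = 27.
Since b[6] = b[1] = 27, the sequence is eventually periodic: after a pre-period of length 1 it cycles with period 5.
For j ≥ 1, b[j] depends only on (j - 1) mod 5. (352 - 1) mod 5 = 1, so b[352] = b[2] = 35.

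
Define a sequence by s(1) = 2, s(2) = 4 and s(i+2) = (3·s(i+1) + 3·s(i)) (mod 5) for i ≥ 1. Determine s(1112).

1

We have s(1) = 2, s(2) = 4, s(3) = 3, s(4) = 1, s(5) = 2, s(6) = 4.
The sequence repeats with period 4.
(1112 - 1) mod 4 = 3, so s(1112) = s(4) = 1.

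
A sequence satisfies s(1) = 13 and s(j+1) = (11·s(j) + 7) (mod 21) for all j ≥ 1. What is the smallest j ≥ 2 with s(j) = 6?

4

Listing terms: s(1) = 13; s(2) = 3; s(3) = 19; s(4) = 6; s(5) = 10; s(6) = 12; s(7) = 13.
Since s(7) = s(1) = 13, the sequence is periodic with period 6.
The value 6 first appears (with j ≥ 2) at s(4).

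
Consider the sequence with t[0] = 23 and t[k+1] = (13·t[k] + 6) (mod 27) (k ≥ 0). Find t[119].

2

Listing terms: t[0] = 23, t[1] = 8, t[2] = 2, t[3] = 5, t[4] = 17, t[5] = 11, t[6] = 14, t[7] = 26, t[8] = 20, t[9] = 23.
The sequence repeats with period 9.
So t[119] = t[0 + ((119-0) mod 9)] = t[2] = 2.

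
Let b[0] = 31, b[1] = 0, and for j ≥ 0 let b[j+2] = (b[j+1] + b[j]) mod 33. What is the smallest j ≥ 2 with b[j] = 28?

b[0] = 31; b[1] = 0; b[2] = 31; b[3] = 31; b[4] = 29; b[5] = 27; b[6] = 23; b[7] = 17; b[8] = 7; b[9] = 24; b[10] = 31; b[11] = 22; b[12] = 20; b[13] = 9; b[14] = 29; b[15] = 5; b[16] = 1; b[17] = 6; b[18] = 7; b[19] = 13; b[20] = 20; b[21] = 0; b[22] = 20; b[23] = 20; b[24] = 7; b[25] = 27; b[26] = 1; b[27] = 28; b[28] = 29; b[29] = 24; b[30] = 20; b[31] = 11; b[32] = 31; b[33] = 9; b[34] = 7; b[35] = 16; b[36] = 23; b[37] = 6; b[38] = 29; b[39] = 2; b[40] = 31; b[41] = 0.
The sequence repeats with period 40.
The value 28 first appears (with j ≥ 2) at b[27].

27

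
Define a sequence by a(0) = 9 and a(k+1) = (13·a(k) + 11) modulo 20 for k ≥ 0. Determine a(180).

9

a(0) = 9, a(1) = 8, a(2) = 15, a(3) = 6, a(4) = 9.
The sequence repeats with period 4.
(180 - 0) mod 4 = 0, so a(180) = a(0) = 9.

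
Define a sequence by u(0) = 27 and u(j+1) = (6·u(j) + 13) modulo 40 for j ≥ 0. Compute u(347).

23

u(0) = 27,  u(1) = 15,  u(2) = 23,  u(3) = 31,  u(4) = 39,  u(5) = 7,  u(6) = 15.
Since u(6) = u(1) = 15, the sequence is eventually periodic: after a pre-period of length 1 it cycles with period 5.
For j ≥ 1, u(j) depends only on (j - 1) mod 5. (347 - 1) mod 5 = 1, so u(347) = u(2) = 23.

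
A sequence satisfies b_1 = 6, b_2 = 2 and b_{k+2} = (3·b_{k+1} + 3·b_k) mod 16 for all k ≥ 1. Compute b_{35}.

2

b_1 = 6, b_2 = 2, b_3 = 8, b_4 = 14, b_5 = 2, b_6 = 0, b_7 = 6, b_8 = 2.
The sequence repeats with period 6.
(35 - 1) mod 6 = 4, so b_{35} = b_5 = 2.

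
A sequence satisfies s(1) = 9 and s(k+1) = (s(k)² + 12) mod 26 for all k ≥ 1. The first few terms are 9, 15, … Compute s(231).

3

s(1) = 9, s(2) = 15, s(3) = 3, s(4) = 21, s(5) = 11, s(6) = 3.
Since s(6) = s(3) = 3, the sequence is eventually periodic: after a pre-period of length 2 it cycles with period 3.
For k ≥ 3, s(k) depends only on (k - 3) mod 3. (231 - 3) mod 3 = 0, so s(231) = s(3) = 3.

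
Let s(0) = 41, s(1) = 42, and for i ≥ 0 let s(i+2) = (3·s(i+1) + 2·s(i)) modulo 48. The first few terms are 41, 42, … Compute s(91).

s(0) = 41,  s(1) = 42,  s(2) = 16,  s(3) = 36,  s(4) = 44,  s(5) = 12,  s(6) = 28,  s(7) = 12,  s(8) = 44,  s(9) = 12.
Since (s(8), s(9)) = (s(4), s(5)) = (44, 12) (two consecutive terms determine the rest), the sequence is eventually periodic: after a pre-period of length 4 it cycles with period 4.
For i ≥ 4, s(i) depends only on (i - 4) mod 4. (91 - 4) mod 4 = 3, so s(91) = s(7) = 12.

12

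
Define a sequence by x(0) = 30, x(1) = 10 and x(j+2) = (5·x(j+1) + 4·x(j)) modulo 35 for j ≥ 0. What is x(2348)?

30

We have x(0) = 30, x(1) = 10, x(2) = 30, x(3) = 15, x(4) = 20, x(5) = 20, x(6) = 5, x(7) = 0, x(8) = 20, x(9) = 30, x(10) = 20, x(11) = 10, x(12) = 25, x(13) = 25, x(14) = 15, x(15) = 0, x(16) = 25, x(17) = 20, x(18) = 25, x(19) = 30, x(20) = 5, x(21) = 5, x(22) = 10, x(23) = 0, x(24) = 5, x(25) = 25, x(26) = 5, x(27) = 20, x(28) = 15, x(29) = 15, x(30) = 30, x(31) = 0, x(32) = 15, x(33) = 5, x(34) = 15, x(35) = 25, x(36) = 10, x(37) = 10, x(38) = 20, x(39) = 0, x(40) = 10, x(41) = 15, x(42) = 10, x(43) = 5, x(44) = 30, x(45) = 30, x(46) = 25, x(47) = 0, x(48) = 30, x(49) = 10.
The sequence repeats with period 48.
So x(2348) = x(0 + ((2348-0) mod 48)) = x(44) = 30.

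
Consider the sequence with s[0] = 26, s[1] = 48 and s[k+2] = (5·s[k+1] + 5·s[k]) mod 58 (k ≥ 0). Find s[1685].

30

Computing terms: s[0] = 26,  s[1] = 48,  s[2] = 22,  s[3] = 2,  s[4] = 4,  s[5] = 30,  s[6] = 54,  s[7] = 14,  s[8] = 50,  s[9] = 30,  s[10] = 52,  s[11] = 4,  s[12] = 48,  s[13] = 28,  s[14] = 32,  s[15] = 10,  s[16] = 36,  s[17] = 56,  s[18] = 54,  s[19] = 28,  s[20] = 4,  s[21] = 44,  s[22] = 8,  s[23] = 28,  s[24] = 6,  s[25] = 54,  s[26] = 10,  s[27] = 30,  s[28] = 26,  s[29] = 48.
Since (s[28], s[29]) = (s[0], s[1]) = (26, 48) (two consecutive terms determine the rest), the sequence is periodic with period 28.
(1685 - 0) mod 28 = 5, so s[1685] = s[5] = 30.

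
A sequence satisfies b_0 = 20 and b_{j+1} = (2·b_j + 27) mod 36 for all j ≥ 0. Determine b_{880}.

5

Computing terms: b_0 = 20; b_1 = 31; b_2 = 17; b_3 = 25; b_4 = 5; b_5 = 1; b_6 = 29; b_7 = 13; b_8 = 17.
Since b_8 = b_2 = 17, the sequence is eventually periodic: after a pre-period of length 2 it cycles with period 6.
For j ≥ 2, b_j depends only on (j - 2) mod 6. (880 - 2) mod 6 = 2, so b_{880} = b_4 = 5.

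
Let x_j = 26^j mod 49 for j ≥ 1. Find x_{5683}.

12

Listing terms: x_1 = 26; x_2 = 39; x_3 = 34; x_4 = 2; x_5 = 3; x_6 = 29; x_7 = 19; x_8 = 4; x_9 = 6; x_{10} = 9; x_{11} = 38; x_{12} = 8; x_{13} = 12; x_{14} = 18; x_{15} = 27; x_{16} = 16; x_{17} = 24; x_{18} = 36; x_{19} = 5; x_{20} = 32; x_{21} = 48; x_{22} = 23; x_{23} = 10; x_{24} = 15; x_{25} = 47; x_{26} = 46; x_{27} = 20; x_{28} = 30; x_{29} = 45; x_{30} = 43; x_{31} = 40; x_{32} = 11; x_{33} = 41; x_{34} = 37; x_{35} = 31; x_{36} = 22; x_{37} = 33; x_{38} = 25; x_{39} = 13; x_{40} = 44; x_{41} = 17; x_{42} = 1; x_{43} = 26.
Since x_{43} = x_1 = 26, the sequence is periodic with period 42.
(5683 - 1) mod 42 = 12, so x_{5683} = x_{13} = 12.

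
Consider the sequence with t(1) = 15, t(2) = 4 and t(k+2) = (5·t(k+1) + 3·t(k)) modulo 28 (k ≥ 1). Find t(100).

Computing terms: t(1) = 15,  t(2) = 4,  t(3) = 9,  t(4) = 1,  t(5) = 4,  t(6) = 23,  t(7) = 15,  t(8) = 4.
The sequence repeats with period 6.
So t(100) = t(1 + ((100-1) mod 6)) = t(4) = 1.

1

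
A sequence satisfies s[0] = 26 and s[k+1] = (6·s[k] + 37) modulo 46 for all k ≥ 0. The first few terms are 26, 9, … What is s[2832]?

41

Computing terms: s[0] = 26; s[1] = 9; s[2] = 45; s[3] = 31; s[4] = 39; s[5] = 41; s[6] = 7; s[7] = 33; s[8] = 5; s[9] = 21; s[10] = 25; s[11] = 3; s[12] = 9.
Since s[12] = s[1] = 9, the sequence is eventually periodic: after a pre-period of length 1 it cycles with period 11.
For k ≥ 1, s[k] depends only on (k - 1) mod 11. (2832 - 1) mod 11 = 4, so s[2832] = s[5] = 41.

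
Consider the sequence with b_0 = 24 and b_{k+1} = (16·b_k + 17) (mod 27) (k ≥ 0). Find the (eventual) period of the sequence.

Listing terms: b_0 = 24, b_1 = 23, b_2 = 7, b_3 = 21, b_4 = 2, b_5 = 22, b_6 = 18, b_7 = 8, b_8 = 10, b_9 = 15, b_{10} = 14, b_{11} = 25, b_{12} = 12, b_{13} = 20, b_{14} = 13, b_{15} = 9, b_{16} = 26, b_{17} = 1, b_{18} = 6, b_{19} = 5, b_{20} = 16, b_{21} = 3, b_{22} = 11, b_{23} = 4, b_{24} = 0, b_{25} = 17, b_{26} = 19, b_{27} = 24.
The sequence repeats with period 27.

27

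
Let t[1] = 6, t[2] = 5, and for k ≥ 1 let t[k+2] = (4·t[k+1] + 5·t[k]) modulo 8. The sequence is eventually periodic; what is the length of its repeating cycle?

Listing terms: t[1] = 6; t[2] = 5; t[3] = 2; t[4] = 1; t[5] = 6; t[6] = 5.
Since (t[5], t[6]) = (t[1], t[2]) = (6, 5) (two consecutive terms determine the rest), the sequence is periodic with period 4.

4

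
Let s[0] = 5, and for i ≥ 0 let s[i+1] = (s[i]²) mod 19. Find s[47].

9

s[0] = 5, s[1] = 6, s[2] = 17, s[3] = 4, s[4] = 16, s[5] = 9, s[6] = 5.
Since s[6] = s[0] = 5, the sequence is periodic with period 6.
So s[47] = s[0 + ((47-0) mod 6)] = s[5] = 9.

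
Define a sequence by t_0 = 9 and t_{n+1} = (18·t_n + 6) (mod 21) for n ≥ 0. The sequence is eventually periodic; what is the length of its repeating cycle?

3

Listing terms: t_0 = 9; t_1 = 0; t_2 = 6; t_3 = 9.
Since t_3 = t_0 = 9, the sequence is periodic with period 3.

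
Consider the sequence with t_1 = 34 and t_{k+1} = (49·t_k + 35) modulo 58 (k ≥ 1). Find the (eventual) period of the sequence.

We have t_1 = 34, t_2 = 19, t_3 = 38, t_4 = 41, t_5 = 14, t_6 = 25, t_7 = 42, t_8 = 5, t_9 = 48, t_{10} = 9, t_{11} = 12, t_{12} = 43, t_{13} = 54, t_{14} = 13, t_{15} = 34.
The sequence repeats with period 14.

14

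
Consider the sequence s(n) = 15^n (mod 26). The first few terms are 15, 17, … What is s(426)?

Computing terms: s(1) = 15,  s(2) = 17,  s(3) = 21,  s(4) = 3,  s(5) = 19,  s(6) = 25,  s(7) = 11,  s(8) = 9,  s(9) = 5,  s(10) = 23,  s(11) = 7,  s(12) = 1,  s(13) = 15.
The sequence repeats with period 12.
(426 - 1) mod 12 = 5, so s(426) = s(6) = 25.

25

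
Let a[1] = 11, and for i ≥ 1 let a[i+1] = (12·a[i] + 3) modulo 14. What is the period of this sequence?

6

a[1] = 11,  a[2] = 9,  a[3] = 13,  a[4] = 5,  a[5] = 7,  a[6] = 3,  a[7] = 11.
The sequence repeats with period 6.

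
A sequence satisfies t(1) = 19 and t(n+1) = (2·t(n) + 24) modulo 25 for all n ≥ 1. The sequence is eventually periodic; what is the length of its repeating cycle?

Listing terms: t(1) = 19, t(2) = 12, t(3) = 23, t(4) = 20, t(5) = 14, t(6) = 2, t(7) = 3, t(8) = 5, t(9) = 9, t(10) = 17, t(11) = 8, t(12) = 15, t(13) = 4, t(14) = 7, t(15) = 13, t(16) = 0, t(17) = 24, t(18) = 22, t(19) = 18, t(20) = 10, t(21) = 19.
Since t(21) = t(1) = 19, the sequence is periodic with period 20.

20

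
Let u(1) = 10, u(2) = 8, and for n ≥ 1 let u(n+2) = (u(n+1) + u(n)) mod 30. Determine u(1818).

Computing terms: u(1) = 10,  u(2) = 8,  u(3) = 18,  u(4) = 26,  u(5) = 14,  u(6) = 10,  u(7) = 24,  u(8) = 4,  u(9) = 28,  u(10) = 2,  u(11) = 0,  u(12) = 2,  u(13) = 2,  u(14) = 4,  u(15) = 6,  u(16) = 10,  u(17) = 16,  u(18) = 26,  u(19) = 12,  u(20) = 8,  u(21) = 20,  u(22) = 28,  u(23) = 18,  u(24) = 16,  u(25) = 4,  u(26) = 20,  u(27) = 24,  u(28) = 14,  u(29) = 8,  u(30) = 22,  u(31) = 0,  u(32) = 22,  u(33) = 22,  u(34) = 14,  u(35) = 6,  u(36) = 20,  u(37) = 26,  u(38) = 16,  u(39) = 12,  u(40) = 28,  u(41) = 10,  u(42) = 8.
Since (u(41), u(42)) = (u(1), u(2)) = (10, 8) (two consecutive terms determine the rest), the sequence is periodic with period 40.
(1818 - 1) mod 40 = 17, so u(1818) = u(18) = 26.

26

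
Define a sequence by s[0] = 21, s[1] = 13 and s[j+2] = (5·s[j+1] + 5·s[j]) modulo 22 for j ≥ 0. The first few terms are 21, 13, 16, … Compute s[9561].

Computing terms: s[0] = 21,  s[1] = 13,  s[2] = 16,  s[3] = 13,  s[4] = 13,  s[5] = 20,  s[6] = 11,  s[7] = 1,  s[8] = 16,  s[9] = 19,  s[10] = 21,  s[11] = 2,  s[12] = 5,  s[13] = 13,  s[14] = 2,  s[15] = 9,  s[16] = 11,  s[17] = 12,  s[18] = 5,  s[19] = 19,  s[20] = 10,  s[21] = 13,  s[22] = 5,  s[23] = 2,  s[24] = 13,  s[25] = 9,  s[26] = 0,  s[27] = 1,  s[28] = 5,  s[29] = 8,  s[30] = 21,  s[31] = 13.
Since (s[30], s[31]) = (s[0], s[1]) = (21, 13) (two consecutive terms determine the rest), the sequence is periodic with period 30.
(9561 - 0) mod 30 = 21, so s[9561] = s[21] = 13.

13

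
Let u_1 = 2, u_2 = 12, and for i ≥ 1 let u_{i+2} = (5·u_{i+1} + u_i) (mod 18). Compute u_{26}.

12

Listing terms: u_1 = 2,  u_2 = 12,  u_3 = 8,  u_4 = 16,  u_5 = 16,  u_6 = 6,  u_7 = 10,  u_8 = 2,  u_9 = 2,  u_{10} = 12.
Since (u_9, u_{10}) = (u_1, u_2) = (2, 12) (two consecutive terms determine the rest), the sequence is periodic with period 8.
So u_{26} = u_{1 + ((26-1) mod 8)} = u_2 = 12.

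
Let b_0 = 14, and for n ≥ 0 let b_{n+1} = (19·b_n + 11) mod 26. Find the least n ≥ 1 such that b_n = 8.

b_0 = 14, b_1 = 17, b_2 = 22, b_3 = 13, b_4 = 24, b_5 = 25, b_6 = 18, b_7 = 15, b_8 = 10, b_9 = 19, b_{10} = 8, b_{11} = 7, b_{12} = 14.
Since b_{12} = b_0 = 14, the sequence is periodic with period 12.
The value 8 first appears (with n ≥ 1) at b_{10}.

10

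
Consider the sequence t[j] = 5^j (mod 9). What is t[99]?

t[1] = 5; t[2] = 7; t[3] = 8; t[4] = 4; t[5] = 2; t[6] = 1; t[7] = 5.
The sequence repeats with period 6.
So t[99] = t[1 + ((99-1) mod 6)] = t[3] = 8.

8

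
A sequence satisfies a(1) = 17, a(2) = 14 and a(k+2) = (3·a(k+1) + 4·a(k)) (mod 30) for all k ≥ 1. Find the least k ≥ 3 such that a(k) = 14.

9

Listing terms: a(1) = 17,  a(2) = 14,  a(3) = 20,  a(4) = 26,  a(5) = 8,  a(6) = 8,  a(7) = 26,  a(8) = 20,  a(9) = 14,  a(10) = 2,  a(11) = 2,  a(12) = 14,  a(13) = 20.
Since (a(12), a(13)) = (a(2), a(3)) = (14, 20) (two consecutive terms determine the rest), the sequence is eventually periodic: after a pre-period of length 1 it cycles with period 10.
The value 14 first appears (with k ≥ 3) at a(9).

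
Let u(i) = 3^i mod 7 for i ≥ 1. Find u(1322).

2

u(1) = 3; u(2) = 2; u(3) = 6; u(4) = 4; u(5) = 5; u(6) = 1; u(7) = 3.
Since u(7) = u(1) = 3, the sequence is periodic with period 6.
(1322 - 1) mod 6 = 1, so u(1322) = u(2) = 2.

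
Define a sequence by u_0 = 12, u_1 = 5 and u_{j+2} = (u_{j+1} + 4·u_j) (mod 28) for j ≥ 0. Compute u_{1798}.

25

u_0 = 12, u_1 = 5, u_2 = 25, u_3 = 17, u_4 = 5, u_5 = 17, u_6 = 9, u_7 = 21, u_8 = 1, u_9 = 1, u_{10} = 5, u_{11} = 9, u_{12} = 1, u_{13} = 9, u_{14} = 13, u_{15} = 21, u_{16} = 17, u_{17} = 17, u_{18} = 1, u_{19} = 13, u_{20} = 17, u_{21} = 13, u_{22} = 25, u_{23} = 21, u_{24} = 9, u_{25} = 9, u_{26} = 17, u_{27} = 25, u_{28} = 9, u_{29} = 25, u_{30} = 5, u_{31} = 21, u_{32} = 13, u_{33} = 13, u_{34} = 9, u_{35} = 5, u_{36} = 13, u_{37} = 5, u_{38} = 1, u_{39} = 21, u_{40} = 25, u_{41} = 25, u_{42} = 13, u_{43} = 1, u_{44} = 25, u_{45} = 1, u_{46} = 17, u_{47} = 21, u_{48} = 5, u_{49} = 5, u_{50} = 25.
Since (u_{49}, u_{50}) = (u_1, u_2) = (5, 25) (two consecutive terms determine the rest), the sequence is eventually periodic: after a pre-period of length 1 it cycles with period 48.
For j ≥ 1, u_j depends only on (j - 1) mod 48. (1798 - 1) mod 48 = 21, so u_{1798} = u_{22} = 25.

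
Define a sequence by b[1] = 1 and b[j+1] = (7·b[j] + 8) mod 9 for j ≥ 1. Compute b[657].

8

Computing terms: b[1] = 1, b[2] = 6, b[3] = 5, b[4] = 7, b[5] = 3, b[6] = 2, b[7] = 4, b[8] = 0, b[9] = 8, b[10] = 1.
The sequence repeats with period 9.
So b[657] = b[1 + ((657-1) mod 9)] = b[9] = 8.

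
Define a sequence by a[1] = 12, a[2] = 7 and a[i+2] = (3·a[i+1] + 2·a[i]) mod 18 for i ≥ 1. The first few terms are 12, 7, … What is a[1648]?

5

Listing terms: a[1] = 12,  a[2] = 7,  a[3] = 9,  a[4] = 5,  a[5] = 15,  a[6] = 1,  a[7] = 15,  a[8] = 11,  a[9] = 9,  a[10] = 13,  a[11] = 3,  a[12] = 17,  a[13] = 3,  a[14] = 7,  a[15] = 9.
Since (a[14], a[15]) = (a[2], a[3]) = (7, 9) (two consecutive terms determine the rest), the sequence is eventually periodic: after a pre-period of length 1 it cycles with period 12.
For i ≥ 2, a[i] depends only on (i - 2) mod 12. (1648 - 2) mod 12 = 2, so a[1648] = a[4] = 5.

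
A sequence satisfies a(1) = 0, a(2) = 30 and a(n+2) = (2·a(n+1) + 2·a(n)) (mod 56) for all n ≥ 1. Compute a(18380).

8

Listing terms: a(1) = 0; a(2) = 30; a(3) = 4; a(4) = 12; a(5) = 32; a(6) = 32; a(7) = 16; a(8) = 40; a(9) = 0; a(10) = 24; a(11) = 48; a(12) = 32; a(13) = 48; a(14) = 48; a(15) = 24; a(16) = 32; a(17) = 0; a(18) = 8; a(19) = 16; a(20) = 48; a(21) = 16; a(22) = 16; a(23) = 8; a(24) = 48; a(25) = 0; a(26) = 40; a(27) = 24; a(28) = 16; a(29) = 24; a(30) = 24; a(31) = 40; a(32) = 16; a(33) = 0; a(34) = 32; a(35) = 8; a(36) = 24; a(37) = 8; a(38) = 8; a(39) = 32; a(40) = 24; a(41) = 0; a(42) = 48; a(43) = 40; a(44) = 8; a(45) = 40; a(46) = 40; a(47) = 48; a(48) = 8; a(49) = 0; a(50) = 16; a(51) = 32; a(52) = 40; a(53) = 32; a(54) = 32.
Since (a(53), a(54)) = (a(5), a(6)) = (32, 32) (two consecutive terms determine the rest), the sequence is eventually periodic: after a pre-period of length 4 it cycles with period 48.
For n ≥ 5, a(n) depends only on (n - 5) mod 48. (18380 - 5) mod 48 = 39, so a(18380) = a(44) = 8.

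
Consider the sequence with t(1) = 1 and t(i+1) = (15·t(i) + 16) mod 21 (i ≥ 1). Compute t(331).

t(1) = 1,  t(2) = 10,  t(3) = 19,  t(4) = 7,  t(5) = 16,  t(6) = 4,  t(7) = 13,  t(8) = 1.
The sequence repeats with period 7.
So t(331) = t(1 + ((331-1) mod 7)) = t(2) = 10.

10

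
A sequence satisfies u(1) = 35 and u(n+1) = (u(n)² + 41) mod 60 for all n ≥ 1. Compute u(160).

30

Listing terms: u(1) = 35,  u(2) = 6,  u(3) = 17,  u(4) = 30,  u(5) = 41,  u(6) = 42,  u(7) = 5,  u(8) = 6.
Since u(8) = u(2) = 6, the sequence is eventually periodic: after a pre-period of length 1 it cycles with period 6.
For n ≥ 2, u(n) depends only on (n - 2) mod 6. (160 - 2) mod 6 = 2, so u(160) = u(4) = 30.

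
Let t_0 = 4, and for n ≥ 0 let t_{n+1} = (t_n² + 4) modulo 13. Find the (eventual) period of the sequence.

t_0 = 4; t_1 = 7; t_2 = 1; t_3 = 5; t_4 = 3; t_5 = 0; t_6 = 4.
The sequence repeats with period 6.

6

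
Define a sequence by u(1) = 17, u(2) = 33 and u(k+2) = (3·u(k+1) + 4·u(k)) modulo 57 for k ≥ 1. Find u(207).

38

Computing terms: u(1) = 17; u(2) = 33; u(3) = 53; u(4) = 6; u(5) = 2; u(6) = 30; u(7) = 41; u(8) = 15; u(9) = 38; u(10) = 3; u(11) = 47; u(12) = 39; u(13) = 20; u(14) = 45; u(15) = 44; u(16) = 27; u(17) = 29; u(18) = 24; u(19) = 17; u(20) = 33.
The sequence repeats with period 18.
(207 - 1) mod 18 = 8, so u(207) = u(9) = 38.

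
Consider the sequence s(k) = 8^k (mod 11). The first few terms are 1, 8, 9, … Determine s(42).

Listing terms: s(0) = 1; s(1) = 8; s(2) = 9; s(3) = 6; s(4) = 4; s(5) = 10; s(6) = 3; s(7) = 2; s(8) = 5; s(9) = 7; s(10) = 1.
The sequence repeats with period 10.
(42 - 0) mod 10 = 2, so s(42) = s(2) = 9.

9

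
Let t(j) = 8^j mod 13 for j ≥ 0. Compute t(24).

1

Computing terms: t(0) = 1,  t(1) = 8,  t(2) = 12,  t(3) = 5,  t(4) = 1.
The sequence repeats with period 4.
So t(24) = t(0 + ((24-0) mod 4)) = t(0) = 1.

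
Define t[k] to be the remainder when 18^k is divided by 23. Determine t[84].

6

Computing terms: t[0] = 1, t[1] = 18, t[2] = 2, t[3] = 13, t[4] = 4, t[5] = 3, t[6] = 8, t[7] = 6, t[8] = 16, t[9] = 12, t[10] = 9, t[11] = 1.
Since t[11] = t[0] = 1, the sequence is periodic with period 11.
(84 - 0) mod 11 = 7, so t[84] = t[7] = 6.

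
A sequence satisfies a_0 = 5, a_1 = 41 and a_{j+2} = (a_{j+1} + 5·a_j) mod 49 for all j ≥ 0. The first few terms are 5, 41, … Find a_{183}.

5

a_0 = 5,  a_1 = 41,  a_2 = 17,  a_3 = 26,  a_4 = 13,  a_5 = 45,  a_6 = 12,  a_7 = 41,  a_8 = 3,  a_9 = 12,  a_{10} = 27,  a_{11} = 38,  a_{12} = 26,  a_{13} = 20,  a_{14} = 3,  a_{15} = 5,  a_{16} = 20,  a_{17} = 45,  a_{18} = 47,  a_{19} = 27,  a_{20} = 17,  a_{21} = 5,  a_{22} = 41.
The sequence repeats with period 21.
So a_{183} = a_{0 + ((183-0) mod 21)} = a_{15} = 5.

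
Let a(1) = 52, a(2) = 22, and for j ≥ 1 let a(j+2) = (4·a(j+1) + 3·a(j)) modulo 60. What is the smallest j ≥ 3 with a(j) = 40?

a(1) = 52; a(2) = 22; a(3) = 4; a(4) = 22; a(5) = 40; a(6) = 46; a(7) = 4; a(8) = 34; a(9) = 28; a(10) = 34; a(11) = 40; a(12) = 22; a(13) = 28; a(14) = 58; a(15) = 16; a(16) = 58; a(17) = 40; a(18) = 34; a(19) = 16; a(20) = 46; a(21) = 52; a(22) = 46; a(23) = 40; a(24) = 58; a(25) = 52; a(26) = 22.
The sequence repeats with period 24.
The value 40 first appears (with j ≥ 3) at a(5).

5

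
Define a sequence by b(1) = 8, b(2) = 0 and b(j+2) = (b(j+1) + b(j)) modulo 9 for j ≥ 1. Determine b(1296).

Listing terms: b(1) = 8,  b(2) = 0,  b(3) = 8,  b(4) = 8,  b(5) = 7,  b(6) = 6,  b(7) = 4,  b(8) = 1,  b(9) = 5,  b(10) = 6,  b(11) = 2,  b(12) = 8,  b(13) = 1,  b(14) = 0,  b(15) = 1,  b(16) = 1,  b(17) = 2,  b(18) = 3,  b(19) = 5,  b(20) = 8,  b(21) = 4,  b(22) = 3,  b(23) = 7,  b(24) = 1,  b(25) = 8,  b(26) = 0.
The sequence repeats with period 24.
(1296 - 1) mod 24 = 23, so b(1296) = b(24) = 1.

1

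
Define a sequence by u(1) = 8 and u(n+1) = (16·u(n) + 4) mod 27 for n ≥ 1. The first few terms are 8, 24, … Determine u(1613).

We have u(1) = 8, u(2) = 24, u(3) = 10, u(4) = 2, u(5) = 9, u(6) = 13, u(7) = 23, u(8) = 21, u(9) = 16, u(10) = 17, u(11) = 6, u(12) = 19, u(13) = 11, u(14) = 18, u(15) = 22, u(16) = 5, u(17) = 3, u(18) = 25, u(19) = 26, u(20) = 15, u(21) = 1, u(22) = 20, u(23) = 0, u(24) = 4, u(25) = 14, u(26) = 12, u(27) = 7, u(28) = 8.
The sequence repeats with period 27.
(1613 - 1) mod 27 = 19, so u(1613) = u(20) = 15.

15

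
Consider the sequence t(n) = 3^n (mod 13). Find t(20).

9

t(1) = 3; t(2) = 9; t(3) = 1; t(4) = 3.
Since t(4) = t(1) = 3, the sequence is periodic with period 3.
(20 - 1) mod 3 = 1, so t(20) = t(2) = 9.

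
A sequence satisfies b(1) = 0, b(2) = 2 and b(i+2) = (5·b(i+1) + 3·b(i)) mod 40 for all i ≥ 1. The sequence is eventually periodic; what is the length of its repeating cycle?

24

Computing terms: b(1) = 0; b(2) = 2; b(3) = 10; b(4) = 16; b(5) = 30; b(6) = 38; b(7) = 0; b(8) = 34; b(9) = 10; b(10) = 32; b(11) = 30; b(12) = 6; b(13) = 0; b(14) = 18; b(15) = 10; b(16) = 24; b(17) = 30; b(18) = 22; b(19) = 0; b(20) = 26; b(21) = 10; b(22) = 8; b(23) = 30; b(24) = 14; b(25) = 0; b(26) = 2.
The sequence repeats with period 24.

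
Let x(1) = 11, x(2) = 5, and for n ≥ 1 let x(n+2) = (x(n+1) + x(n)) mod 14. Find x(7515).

12

Listing terms: x(1) = 11, x(2) = 5, x(3) = 2, x(4) = 7, x(5) = 9, x(6) = 2, x(7) = 11, x(8) = 13, x(9) = 10, x(10) = 9, x(11) = 5, x(12) = 0, x(13) = 5, x(14) = 5, x(15) = 10, x(16) = 1, x(17) = 11, x(18) = 12, x(19) = 9, x(20) = 7, x(21) = 2, x(22) = 9, x(23) = 11, x(24) = 6, x(25) = 3, x(26) = 9, x(27) = 12, x(28) = 7, x(29) = 5, x(30) = 12, x(31) = 3, x(32) = 1, x(33) = 4, x(34) = 5, x(35) = 9, x(36) = 0, x(37) = 9, x(38) = 9, x(39) = 4, x(40) = 13, x(41) = 3, x(42) = 2, x(43) = 5, x(44) = 7, x(45) = 12, x(46) = 5, x(47) = 3, x(48) = 8, x(49) = 11, x(50) = 5.
Since (x(49), x(50)) = (x(1), x(2)) = (11, 5) (two consecutive terms determine the rest), the sequence is periodic with period 48.
(7515 - 1) mod 48 = 26, so x(7515) = x(27) = 12.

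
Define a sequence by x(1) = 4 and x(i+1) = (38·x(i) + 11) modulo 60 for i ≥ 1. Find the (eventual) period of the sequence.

4

Listing terms: x(1) = 4, x(2) = 43, x(3) = 25, x(4) = 1, x(5) = 49, x(6) = 13, x(7) = 25.
Since x(7) = x(3) = 25, the sequence is eventually periodic: after a pre-period of length 2 it cycles with period 4.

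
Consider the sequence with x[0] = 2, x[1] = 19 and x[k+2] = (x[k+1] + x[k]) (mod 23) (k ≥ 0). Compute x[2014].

Computing terms: x[0] = 2; x[1] = 19; x[2] = 21; x[3] = 17; x[4] = 15; x[5] = 9; x[6] = 1; x[7] = 10; x[8] = 11; x[9] = 21; x[10] = 9; x[11] = 7; x[12] = 16; x[13] = 0; x[14] = 16; x[15] = 16; x[16] = 9; x[17] = 2; x[18] = 11; x[19] = 13; x[20] = 1; x[21] = 14; x[22] = 15; x[23] = 6; x[24] = 21; x[25] = 4; x[26] = 2; x[27] = 6; x[28] = 8; x[29] = 14; x[30] = 22; x[31] = 13; x[32] = 12; x[33] = 2; x[34] = 14; x[35] = 16; x[36] = 7; x[37] = 0; x[38] = 7; x[39] = 7; x[40] = 14; x[41] = 21; x[42] = 12; x[43] = 10; x[44] = 22; x[45] = 9; x[46] = 8; x[47] = 17; x[48] = 2; x[49] = 19.
The sequence repeats with period 48.
(2014 - 0) mod 48 = 46, so x[2014] = x[46] = 8.

8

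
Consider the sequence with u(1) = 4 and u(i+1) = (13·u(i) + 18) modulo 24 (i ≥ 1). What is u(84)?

10

u(1) = 4; u(2) = 22; u(3) = 16; u(4) = 10; u(5) = 4.
The sequence repeats with period 4.
So u(84) = u(1 + ((84-1) mod 4)) = u(4) = 10.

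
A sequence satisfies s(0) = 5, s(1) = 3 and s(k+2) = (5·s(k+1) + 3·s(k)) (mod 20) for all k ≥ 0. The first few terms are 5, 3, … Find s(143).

We have s(0) = 5; s(1) = 3; s(2) = 10; s(3) = 19; s(4) = 5; s(5) = 2; s(6) = 5; s(7) = 11; s(8) = 10; s(9) = 3; s(10) = 5; s(11) = 14; s(12) = 5; s(13) = 7; s(14) = 10; s(15) = 11; s(16) = 5; s(17) = 18; s(18) = 5; s(19) = 19; s(20) = 10; s(21) = 7; s(22) = 5; s(23) = 6; s(24) = 5; s(25) = 3.
The sequence repeats with period 24.
(143 - 0) mod 24 = 23, so s(143) = s(23) = 6.

6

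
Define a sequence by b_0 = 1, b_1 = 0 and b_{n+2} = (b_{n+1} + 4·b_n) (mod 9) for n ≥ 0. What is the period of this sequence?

24

Computing terms: b_0 = 1, b_1 = 0, b_2 = 4, b_3 = 4, b_4 = 2, b_5 = 0, b_6 = 8, b_7 = 8, b_8 = 4, b_9 = 0, b_{10} = 7, b_{11} = 7, b_{12} = 8, b_{13} = 0, b_{14} = 5, b_{15} = 5, b_{16} = 7, b_{17} = 0, b_{18} = 1, b_{19} = 1, b_{20} = 5, b_{21} = 0, b_{22} = 2, b_{23} = 2, b_{24} = 1, b_{25} = 0.
The sequence repeats with period 24.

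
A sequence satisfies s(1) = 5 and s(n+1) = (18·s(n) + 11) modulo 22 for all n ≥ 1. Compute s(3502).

We have s(1) = 5, s(2) = 13, s(3) = 3, s(4) = 21, s(5) = 15, s(6) = 17, s(7) = 9, s(8) = 19, s(9) = 1, s(10) = 7, s(11) = 5.
Since s(11) = s(1) = 5, the sequence is periodic with period 10.
(3502 - 1) mod 10 = 1, so s(3502) = s(2) = 13.

13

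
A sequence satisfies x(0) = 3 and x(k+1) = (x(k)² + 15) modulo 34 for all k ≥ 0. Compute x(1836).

31

x(0) = 3; x(1) = 24; x(2) = 13; x(3) = 14; x(4) = 7; x(5) = 30; x(6) = 31; x(7) = 24.
Since x(7) = x(1) = 24, the sequence is eventually periodic: after a pre-period of length 1 it cycles with period 6.
For k ≥ 1, x(k) depends only on (k - 1) mod 6. (1836 - 1) mod 6 = 5, so x(1836) = x(6) = 31.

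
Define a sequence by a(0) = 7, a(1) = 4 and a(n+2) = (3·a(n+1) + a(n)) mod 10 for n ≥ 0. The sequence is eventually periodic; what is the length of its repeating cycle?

12

a(0) = 7; a(1) = 4; a(2) = 9; a(3) = 1; a(4) = 2; a(5) = 7; a(6) = 3; a(7) = 6; a(8) = 1; a(9) = 9; a(10) = 8; a(11) = 3; a(12) = 7; a(13) = 4.
The sequence repeats with period 12.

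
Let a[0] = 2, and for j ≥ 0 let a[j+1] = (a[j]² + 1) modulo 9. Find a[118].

a[0] = 2; a[1] = 5; a[2] = 8; a[3] = 2.
The sequence repeats with period 3.
(118 - 0) mod 3 = 1, so a[118] = a[1] = 5.

5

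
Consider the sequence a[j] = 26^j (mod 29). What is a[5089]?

12

Computing terms: a[0] = 1, a[1] = 26, a[2] = 9, a[3] = 2, a[4] = 23, a[5] = 18, a[6] = 4, a[7] = 17, a[8] = 7, a[9] = 8, a[10] = 5, a[11] = 14, a[12] = 16, a[13] = 10, a[14] = 28, a[15] = 3, a[16] = 20, a[17] = 27, a[18] = 6, a[19] = 11, a[20] = 25, a[21] = 12, a[22] = 22, a[23] = 21, a[24] = 24, a[25] = 15, a[26] = 13, a[27] = 19, a[28] = 1.
The sequence repeats with period 28.
(5089 - 0) mod 28 = 21, so a[5089] = a[21] = 12.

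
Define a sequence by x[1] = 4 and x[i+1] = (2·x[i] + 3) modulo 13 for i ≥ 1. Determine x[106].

x[1] = 4; x[2] = 11; x[3] = 12; x[4] = 1; x[5] = 5; x[6] = 0; x[7] = 3; x[8] = 9; x[9] = 8; x[10] = 6; x[11] = 2; x[12] = 7; x[13] = 4.
Since x[13] = x[1] = 4, the sequence is periodic with period 12.
(106 - 1) mod 12 = 9, so x[106] = x[10] = 6.

6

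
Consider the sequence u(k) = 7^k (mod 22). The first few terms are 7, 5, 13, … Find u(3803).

13

u(1) = 7, u(2) = 5, u(3) = 13, u(4) = 3, u(5) = 21, u(6) = 15, u(7) = 17, u(8) = 9, u(9) = 19, u(10) = 1, u(11) = 7.
The sequence repeats with period 10.
(3803 - 1) mod 10 = 2, so u(3803) = u(3) = 13.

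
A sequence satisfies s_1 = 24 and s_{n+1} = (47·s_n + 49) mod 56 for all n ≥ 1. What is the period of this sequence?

Listing terms: s_1 = 24,  s_2 = 1,  s_3 = 40,  s_4 = 25,  s_5 = 48,  s_6 = 9,  s_7 = 24.
Since s_7 = s_1 = 24, the sequence is periodic with period 6.

6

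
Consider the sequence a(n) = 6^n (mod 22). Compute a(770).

12

Listing terms: a(1) = 6, a(2) = 14, a(3) = 18, a(4) = 20, a(5) = 10, a(6) = 16, a(7) = 8, a(8) = 4, a(9) = 2, a(10) = 12, a(11) = 6.
Since a(11) = a(1) = 6, the sequence is periodic with period 10.
(770 - 1) mod 10 = 9, so a(770) = a(10) = 12.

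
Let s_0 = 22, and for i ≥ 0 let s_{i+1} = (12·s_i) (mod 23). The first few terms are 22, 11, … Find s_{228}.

15

Computing terms: s_0 = 22; s_1 = 11; s_2 = 17; s_3 = 20; s_4 = 10; s_5 = 5; s_6 = 14; s_7 = 7; s_8 = 15; s_9 = 19; s_{10} = 21; s_{11} = 22.
The sequence repeats with period 11.
(228 - 0) mod 11 = 8, so s_{228} = s_8 = 15.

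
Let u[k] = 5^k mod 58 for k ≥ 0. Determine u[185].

Computing terms: u[0] = 1, u[1] = 5, u[2] = 25, u[3] = 9, u[4] = 45, u[5] = 51, u[6] = 23, u[7] = 57, u[8] = 53, u[9] = 33, u[10] = 49, u[11] = 13, u[12] = 7, u[13] = 35, u[14] = 1.
The sequence repeats with period 14.
So u[185] = u[0 + ((185-0) mod 14)] = u[3] = 9.

9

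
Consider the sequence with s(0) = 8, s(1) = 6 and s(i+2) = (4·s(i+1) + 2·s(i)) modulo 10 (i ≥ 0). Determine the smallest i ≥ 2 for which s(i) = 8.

4

We have s(0) = 8,  s(1) = 6,  s(2) = 0,  s(3) = 2,  s(4) = 8,  s(5) = 6.
The sequence repeats with period 4.
The value 8 next appears (with i ≥ 2) at s(4).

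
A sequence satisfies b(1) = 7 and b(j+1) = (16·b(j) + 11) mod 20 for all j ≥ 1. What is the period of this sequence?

5

Listing terms: b(1) = 7; b(2) = 3; b(3) = 19; b(4) = 15; b(5) = 11; b(6) = 7.
The sequence repeats with period 5.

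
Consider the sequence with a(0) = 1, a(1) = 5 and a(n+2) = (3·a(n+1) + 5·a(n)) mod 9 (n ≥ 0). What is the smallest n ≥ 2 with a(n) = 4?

3

Computing terms: a(0) = 1; a(1) = 5; a(2) = 2; a(3) = 4; a(4) = 4; a(5) = 5; a(6) = 8; a(7) = 4; a(8) = 7; a(9) = 5; a(10) = 5; a(11) = 4; a(12) = 1; a(13) = 5.
Since (a(12), a(13)) = (a(0), a(1)) = (1, 5) (two consecutive terms determine the rest), the sequence is periodic with period 12.
The value 4 first appears (with n ≥ 2) at a(3).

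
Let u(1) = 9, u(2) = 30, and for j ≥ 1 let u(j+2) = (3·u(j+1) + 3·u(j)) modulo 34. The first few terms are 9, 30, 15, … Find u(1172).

We have u(1) = 9,  u(2) = 30,  u(3) = 15,  u(4) = 33,  u(5) = 8,  u(6) = 21,  u(7) = 19,  u(8) = 18,  u(9) = 9,  u(10) = 13,  u(11) = 32,  u(12) = 33,  u(13) = 25,  u(14) = 4,  u(15) = 19,  u(16) = 1,  u(17) = 26,  u(18) = 13,  u(19) = 15,  u(20) = 16,  u(21) = 25,  u(22) = 21,  u(23) = 2,  u(24) = 1,  u(25) = 9,  u(26) = 30.
The sequence repeats with period 24.
So u(1172) = u(1 + ((1172-1) mod 24)) = u(20) = 16.

16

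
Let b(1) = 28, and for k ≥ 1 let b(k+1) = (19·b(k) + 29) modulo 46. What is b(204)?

43

b(1) = 28,  b(2) = 9,  b(3) = 16,  b(4) = 11,  b(5) = 8,  b(6) = 43,  b(7) = 18,  b(8) = 3,  b(9) = 40,  b(10) = 7,  b(11) = 24,  b(12) = 25,  b(13) = 44,  b(14) = 37,  b(15) = 42,  b(16) = 45,  b(17) = 10,  b(18) = 35,  b(19) = 4,  b(20) = 13,  b(21) = 0,  b(22) = 29,  b(23) = 28.
Since b(23) = b(1) = 28, the sequence is periodic with period 22.
So b(204) = b(1 + ((204-1) mod 22)) = b(6) = 43.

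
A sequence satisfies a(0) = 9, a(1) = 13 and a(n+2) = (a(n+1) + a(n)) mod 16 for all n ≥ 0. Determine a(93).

We have a(0) = 9,  a(1) = 13,  a(2) = 6,  a(3) = 3,  a(4) = 9,  a(5) = 12,  a(6) = 5,  a(7) = 1,  a(8) = 6,  a(9) = 7,  a(10) = 13,  a(11) = 4,  a(12) = 1,  a(13) = 5,  a(14) = 6,  a(15) = 11,  a(16) = 1,  a(17) = 12,  a(18) = 13,  a(19) = 9,  a(20) = 6,  a(21) = 15,  a(22) = 5,  a(23) = 4,  a(24) = 9,  a(25) = 13.
Since (a(24), a(25)) = (a(0), a(1)) = (9, 13) (two consecutive terms determine the rest), the sequence is periodic with period 24.
So a(93) = a(0 + ((93-0) mod 24)) = a(21) = 15.

15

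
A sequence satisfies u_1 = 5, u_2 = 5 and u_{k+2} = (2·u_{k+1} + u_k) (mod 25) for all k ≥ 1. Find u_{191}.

We have u_1 = 5,  u_2 = 5,  u_3 = 15,  u_4 = 10,  u_5 = 10,  u_6 = 5,  u_7 = 20,  u_8 = 20,  u_9 = 10,  u_{10} = 15,  u_{11} = 15,  u_{12} = 20,  u_{13} = 5,  u_{14} = 5.
Since (u_{13}, u_{14}) = (u_1, u_2) = (5, 5) (two consecutive terms determine the rest), the sequence is periodic with period 12.
So u_{191} = u_{1 + ((191-1) mod 12)} = u_{11} = 15.

15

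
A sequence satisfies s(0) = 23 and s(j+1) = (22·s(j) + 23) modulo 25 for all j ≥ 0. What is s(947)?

5

s(0) = 23; s(1) = 4; s(2) = 11; s(3) = 15; s(4) = 3; s(5) = 14; s(6) = 6; s(7) = 5; s(8) = 8; s(9) = 24; s(10) = 1; s(11) = 20; s(12) = 13; s(13) = 9; s(14) = 21; s(15) = 10; s(16) = 18; s(17) = 19; s(18) = 16; s(19) = 0; s(20) = 23.
Since s(20) = s(0) = 23, the sequence is periodic with period 20.
(947 - 0) mod 20 = 7, so s(947) = s(7) = 5.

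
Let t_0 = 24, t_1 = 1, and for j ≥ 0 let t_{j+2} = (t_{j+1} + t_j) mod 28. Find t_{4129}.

1

Listing terms: t_0 = 24,  t_1 = 1,  t_2 = 25,  t_3 = 26,  t_4 = 23,  t_5 = 21,  t_6 = 16,  t_7 = 9,  t_8 = 25,  t_9 = 6,  t_{10} = 3,  t_{11} = 9,  t_{12} = 12,  t_{13} = 21,  t_{14} = 5,  t_{15} = 26,  t_{16} = 3,  t_{17} = 1,  t_{18} = 4,  t_{19} = 5,  t_{20} = 9,  t_{21} = 14,  t_{22} = 23,  t_{23} = 9,  t_{24} = 4,  t_{25} = 13,  t_{26} = 17,  t_{27} = 2,  t_{28} = 19,  t_{29} = 21,  t_{30} = 12,  t_{31} = 5,  t_{32} = 17,  t_{33} = 22,  t_{34} = 11,  t_{35} = 5,  t_{36} = 16,  t_{37} = 21,  t_{38} = 9,  t_{39} = 2,  t_{40} = 11,  t_{41} = 13,  t_{42} = 24,  t_{43} = 9,  t_{44} = 5,  t_{45} = 14,  t_{46} = 19,  t_{47} = 5,  t_{48} = 24,  t_{49} = 1.
The sequence repeats with period 48.
So t_{4129} = t_{0 + ((4129-0) mod 48)} = t_1 = 1.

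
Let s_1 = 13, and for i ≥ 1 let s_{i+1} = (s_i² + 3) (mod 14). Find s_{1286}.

s_1 = 13, s_2 = 4, s_3 = 5, s_4 = 0, s_5 = 3, s_6 = 12, s_7 = 7, s_8 = 10, s_9 = 5.
Since s_9 = s_3 = 5, the sequence is eventually periodic: after a pre-period of length 2 it cycles with period 6.
For i ≥ 3, s_i depends only on (i - 3) mod 6. (1286 - 3) mod 6 = 5, so s_{1286} = s_8 = 10.

10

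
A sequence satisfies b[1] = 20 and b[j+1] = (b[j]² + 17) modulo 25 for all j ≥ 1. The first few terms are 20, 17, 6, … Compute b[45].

1

Computing terms: b[1] = 20, b[2] = 17, b[3] = 6, b[4] = 3, b[5] = 1, b[6] = 18, b[7] = 16, b[8] = 23, b[9] = 21, b[10] = 8, b[11] = 6.
Since b[11] = b[3] = 6, the sequence is eventually periodic: after a pre-period of length 2 it cycles with period 8.
For j ≥ 3, b[j] depends only on (j - 3) mod 8. (45 - 3) mod 8 = 2, so b[45] = b[5] = 1.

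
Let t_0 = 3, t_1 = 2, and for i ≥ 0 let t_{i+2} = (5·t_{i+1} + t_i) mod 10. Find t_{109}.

We have t_0 = 3, t_1 = 2, t_2 = 3, t_3 = 7, t_4 = 8, t_5 = 7, t_6 = 3, t_7 = 2.
Since (t_6, t_7) = (t_0, t_1) = (3, 2) (two consecutive terms determine the rest), the sequence is periodic with period 6.
So t_{109} = t_{0 + ((109-0) mod 6)} = t_1 = 2.

2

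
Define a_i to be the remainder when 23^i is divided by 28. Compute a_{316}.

9

a_1 = 23; a_2 = 25; a_3 = 15; a_4 = 9; a_5 = 11; a_6 = 1; a_7 = 23.
Since a_7 = a_1 = 23, the sequence is periodic with period 6.
So a_{316} = a_{1 + ((316-1) mod 6)} = a_4 = 9.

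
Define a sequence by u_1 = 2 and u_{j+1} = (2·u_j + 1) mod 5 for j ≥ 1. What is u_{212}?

3

u_1 = 2, u_2 = 0, u_3 = 1, u_4 = 3, u_5 = 2.
Since u_5 = u_1 = 2, the sequence is periodic with period 4.
(212 - 1) mod 4 = 3, so u_{212} = u_4 = 3.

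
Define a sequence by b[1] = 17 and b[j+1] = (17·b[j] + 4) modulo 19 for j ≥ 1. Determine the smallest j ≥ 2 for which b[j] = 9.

4

Computing terms: b[1] = 17; b[2] = 8; b[3] = 7; b[4] = 9; b[5] = 5; b[6] = 13; b[7] = 16; b[8] = 10; b[9] = 3; b[10] = 17.
Since b[10] = b[1] = 17, the sequence is periodic with period 9.
The value 9 first appears (with j ≥ 2) at b[4].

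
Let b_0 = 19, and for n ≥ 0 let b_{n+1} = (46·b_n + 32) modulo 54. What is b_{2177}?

Computing terms: b_0 = 19; b_1 = 42; b_2 = 20; b_3 = 34; b_4 = 30; b_5 = 8; b_6 = 22; b_7 = 18; b_8 = 50; b_9 = 10; b_{10} = 6; b_{11} = 38; b_{12} = 52; b_{13} = 48; b_{14} = 26; b_{15} = 40; b_{16} = 36; b_{17} = 14; b_{18} = 28; b_{19} = 24; b_{20} = 2; b_{21} = 16; b_{22} = 12; b_{23} = 44; b_{24} = 4; b_{25} = 0; b_{26} = 32; b_{27} = 46; b_{28} = 42.
Since b_{28} = b_1 = 42, the sequence is eventually periodic: after a pre-period of length 1 it cycles with period 27.
For n ≥ 1, b_n depends only on (n - 1) mod 27. (2177 - 1) mod 27 = 16, so b_{2177} = b_{17} = 14.

14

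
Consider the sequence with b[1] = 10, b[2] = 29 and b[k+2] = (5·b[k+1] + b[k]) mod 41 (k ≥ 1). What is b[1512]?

20

Listing terms: b[1] = 10; b[2] = 29; b[3] = 32; b[4] = 25; b[5] = 34; b[6] = 31; b[7] = 25; b[8] = 33; b[9] = 26; b[10] = 40; b[11] = 21; b[12] = 22; b[13] = 8; b[14] = 21; b[15] = 31; b[16] = 12; b[17] = 9; b[18] = 16; b[19] = 7; b[20] = 10; b[21] = 16; b[22] = 8; b[23] = 15; b[24] = 1; b[25] = 20; b[26] = 19; b[27] = 33; b[28] = 20; b[29] = 10; b[30] = 29.
The sequence repeats with period 28.
So b[1512] = b[1 + ((1512-1) mod 28)] = b[28] = 20.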